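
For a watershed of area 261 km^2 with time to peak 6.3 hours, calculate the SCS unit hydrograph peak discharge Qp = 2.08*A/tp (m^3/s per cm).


SCS formula: Qp = 2.08 * A / tp.
Qp = 2.08 * 261 / 6.3
   = 542.88 / 6.3
   = 86.17 m^3/s per cm.

86.17


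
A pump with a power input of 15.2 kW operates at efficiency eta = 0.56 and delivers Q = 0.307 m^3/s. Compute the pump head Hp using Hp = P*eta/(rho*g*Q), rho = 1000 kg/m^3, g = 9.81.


Pump head formula: Hp = P * eta / (rho * g * Q).
Numerator: P * eta = 15.2 * 1000 * 0.56 = 8512.0 W.
Denominator: rho * g * Q = 1000 * 9.81 * 0.307 = 3011.67.
Hp = 8512.0 / 3011.67 = 2.83 m.

2.83


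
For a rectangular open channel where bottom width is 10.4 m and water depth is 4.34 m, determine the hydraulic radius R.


For a rectangular section:
Flow area A = b * y = 10.4 * 4.34 = 45.14 m^2.
Wetted perimeter P = b + 2y = 10.4 + 2*4.34 = 19.08 m.
Hydraulic radius R = A/P = 45.14 / 19.08 = 2.3656 m.

2.3656


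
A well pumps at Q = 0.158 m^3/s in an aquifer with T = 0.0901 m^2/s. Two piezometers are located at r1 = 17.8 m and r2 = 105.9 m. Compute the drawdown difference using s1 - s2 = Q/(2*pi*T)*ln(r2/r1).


Thiem equation: s1 - s2 = Q/(2*pi*T) * ln(r2/r1).
ln(r2/r1) = ln(105.9/17.8) = 1.7833.
Q/(2*pi*T) = 0.158 / (2*pi*0.0901) = 0.158 / 0.5661 = 0.2791.
s1 - s2 = 0.2791 * 1.7833 = 0.4977 m.

0.4977


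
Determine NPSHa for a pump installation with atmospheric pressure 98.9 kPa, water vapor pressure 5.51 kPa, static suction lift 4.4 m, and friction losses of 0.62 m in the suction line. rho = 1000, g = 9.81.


NPSHa = p_atm/(rho*g) - z_s - hf_s - p_vap/(rho*g).
p_atm/(rho*g) = 98.9*1000 / (1000*9.81) = 10.082 m.
p_vap/(rho*g) = 5.51*1000 / (1000*9.81) = 0.562 m.
NPSHa = 10.082 - 4.4 - 0.62 - 0.562
      = 4.5 m.

4.5


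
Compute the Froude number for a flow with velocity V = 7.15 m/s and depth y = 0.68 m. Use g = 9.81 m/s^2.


The Froude number is defined as Fr = V / sqrt(g*y).
g*y = 9.81 * 0.68 = 6.6708.
sqrt(g*y) = sqrt(6.6708) = 2.5828.
Fr = 7.15 / 2.5828 = 2.7683.

2.7683


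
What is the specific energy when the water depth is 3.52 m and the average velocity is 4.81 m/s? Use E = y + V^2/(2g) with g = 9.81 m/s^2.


Specific energy E = y + V^2/(2g).
Velocity head = V^2/(2g) = 4.81^2 / (2*9.81) = 23.1361 / 19.62 = 1.1792 m.
E = 3.52 + 1.1792 = 4.6992 m.

4.6992


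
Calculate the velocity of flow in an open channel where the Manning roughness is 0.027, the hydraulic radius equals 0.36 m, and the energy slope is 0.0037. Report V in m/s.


Manning's equation gives V = (1/n) * R^(2/3) * S^(1/2).
First, compute R^(2/3) = 0.36^(2/3) = 0.5061.
Next, S^(1/2) = 0.0037^(1/2) = 0.060828.
Then 1/n = 1/0.027 = 37.04.
V = 37.04 * 0.5061 * 0.060828 = 1.1401 m/s.

1.1401


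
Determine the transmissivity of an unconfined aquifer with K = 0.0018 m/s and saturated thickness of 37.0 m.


Transmissivity is defined as T = K * h.
T = 0.0018 * 37.0
  = 0.0666 m^2/s.

0.0666


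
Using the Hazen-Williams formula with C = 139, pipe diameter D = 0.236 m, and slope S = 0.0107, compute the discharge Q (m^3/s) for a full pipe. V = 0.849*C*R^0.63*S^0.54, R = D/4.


For a full circular pipe, R = D/4 = 0.236/4 = 0.059 m.
V = 0.849 * 139 * 0.059^0.63 * 0.0107^0.54
  = 0.849 * 139 * 0.168127 * 0.086271
  = 1.7117 m/s.
Pipe area A = pi*D^2/4 = pi*0.236^2/4 = 0.0437 m^2.
Q = A * V = 0.0437 * 1.7117 = 0.0749 m^3/s.

0.0749


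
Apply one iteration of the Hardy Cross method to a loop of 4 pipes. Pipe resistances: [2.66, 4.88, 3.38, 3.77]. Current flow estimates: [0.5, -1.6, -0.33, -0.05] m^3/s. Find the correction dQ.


Numerator terms (r*Q*|Q|): 2.66*0.5*|0.5| = 0.665; 4.88*-1.6*|-1.6| = -12.4928; 3.38*-0.33*|-0.33| = -0.3681; 3.77*-0.05*|-0.05| = -0.0094.
Sum of numerator = -12.2053.
Denominator terms (r*|Q|): 2.66*|0.5| = 1.33; 4.88*|-1.6| = 7.808; 3.38*|-0.33| = 1.1154; 3.77*|-0.05| = 0.1885.
2 * sum of denominator = 2 * 10.4419 = 20.8838.
dQ = --12.2053 / 20.8838 = 0.5844 m^3/s.

0.5844


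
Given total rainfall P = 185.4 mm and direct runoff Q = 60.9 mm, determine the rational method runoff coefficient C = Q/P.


The runoff coefficient C = runoff depth / rainfall depth.
C = 60.9 / 185.4
  = 0.3285.

0.3285


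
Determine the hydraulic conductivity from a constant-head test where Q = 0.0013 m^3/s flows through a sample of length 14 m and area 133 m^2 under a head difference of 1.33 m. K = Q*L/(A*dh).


From K = Q*L / (A*dh):
Numerator: Q*L = 0.0013 * 14 = 0.0182.
Denominator: A*dh = 133 * 1.33 = 176.89.
K = 0.0182 / 176.89 = 0.000103 m/s.

0.000103


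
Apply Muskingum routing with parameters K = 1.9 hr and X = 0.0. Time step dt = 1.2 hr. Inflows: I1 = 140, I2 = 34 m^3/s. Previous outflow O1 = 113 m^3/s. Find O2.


Muskingum coefficients:
denom = 2*K*(1-X) + dt = 2*1.9*(1-0.0) + 1.2 = 5.0.
C0 = (dt - 2*K*X)/denom = (1.2 - 2*1.9*0.0)/5.0 = 0.24.
C1 = (dt + 2*K*X)/denom = (1.2 + 2*1.9*0.0)/5.0 = 0.24.
C2 = (2*K*(1-X) - dt)/denom = 0.52.
O2 = C0*I2 + C1*I1 + C2*O1
   = 0.24*34 + 0.24*140 + 0.52*113
   = 100.52 m^3/s.

100.52


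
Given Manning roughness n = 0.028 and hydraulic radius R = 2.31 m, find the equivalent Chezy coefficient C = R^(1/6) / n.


The Chezy coefficient relates to Manning's n through C = R^(1/6) / n.
R^(1/6) = 2.31^(1/6) = 1.149746.
C = 1.149746 / 0.028 = 41.06 m^(1/2)/s.

41.06


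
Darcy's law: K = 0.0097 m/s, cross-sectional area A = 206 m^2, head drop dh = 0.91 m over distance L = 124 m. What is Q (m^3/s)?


Darcy's law: Q = K * A * i, where i = dh/L.
Hydraulic gradient i = 0.91 / 124 = 0.007339.
Q = 0.0097 * 206 * 0.007339
  = 0.0147 m^3/s.

0.0147


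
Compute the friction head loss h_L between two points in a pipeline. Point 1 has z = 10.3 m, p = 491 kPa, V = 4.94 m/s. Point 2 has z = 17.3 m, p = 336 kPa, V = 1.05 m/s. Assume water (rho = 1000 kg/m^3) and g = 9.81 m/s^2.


Total head at each section: H = z + p/(rho*g) + V^2/(2g).
H1 = 10.3 + 491*1000/(1000*9.81) + 4.94^2/(2*9.81)
   = 10.3 + 50.051 + 1.2438
   = 61.595 m.
H2 = 17.3 + 336*1000/(1000*9.81) + 1.05^2/(2*9.81)
   = 17.3 + 34.251 + 0.0562
   = 51.607 m.
h_L = H1 - H2 = 61.595 - 51.607 = 9.988 m.

9.988


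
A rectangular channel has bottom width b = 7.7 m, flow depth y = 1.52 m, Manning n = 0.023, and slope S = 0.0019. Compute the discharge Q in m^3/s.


For a rectangular channel, the cross-sectional area A = b * y = 7.7 * 1.52 = 11.7 m^2.
The wetted perimeter P = b + 2y = 7.7 + 2*1.52 = 10.74 m.
Hydraulic radius R = A/P = 11.7/10.74 = 1.0898 m.
Velocity V = (1/n)*R^(2/3)*S^(1/2) = (1/0.023)*1.0898^(2/3)*0.0019^(1/2) = 2.0069 m/s.
Discharge Q = A * V = 11.7 * 2.0069 = 23.489 m^3/s.

23.489


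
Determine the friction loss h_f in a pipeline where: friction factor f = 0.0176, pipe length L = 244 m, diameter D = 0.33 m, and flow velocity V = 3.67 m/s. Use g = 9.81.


Darcy-Weisbach equation: h_f = f * (L/D) * V^2/(2g).
f * L/D = 0.0176 * 244/0.33 = 13.0133.
V^2/(2g) = 3.67^2 / (2*9.81) = 13.4689 / 19.62 = 0.6865 m.
h_f = 13.0133 * 0.6865 = 8.934 m.

8.934


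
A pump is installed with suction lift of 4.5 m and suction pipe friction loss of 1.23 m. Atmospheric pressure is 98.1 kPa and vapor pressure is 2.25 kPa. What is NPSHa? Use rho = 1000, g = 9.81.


NPSHa = p_atm/(rho*g) - z_s - hf_s - p_vap/(rho*g).
p_atm/(rho*g) = 98.1*1000 / (1000*9.81) = 10.0 m.
p_vap/(rho*g) = 2.25*1000 / (1000*9.81) = 0.229 m.
NPSHa = 10.0 - 4.5 - 1.23 - 0.229
      = 4.04 m.

4.04


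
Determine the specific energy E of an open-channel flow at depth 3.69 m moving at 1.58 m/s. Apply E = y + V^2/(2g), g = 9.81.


Specific energy E = y + V^2/(2g).
Velocity head = V^2/(2g) = 1.58^2 / (2*9.81) = 2.4964 / 19.62 = 0.1272 m.
E = 3.69 + 0.1272 = 3.8172 m.

3.8172


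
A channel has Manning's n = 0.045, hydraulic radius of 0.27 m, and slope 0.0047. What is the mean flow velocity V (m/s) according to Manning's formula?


Manning's equation gives V = (1/n) * R^(2/3) * S^(1/2).
First, compute R^(2/3) = 0.27^(2/3) = 0.4177.
Next, S^(1/2) = 0.0047^(1/2) = 0.068557.
Then 1/n = 1/0.045 = 22.22.
V = 22.22 * 0.4177 * 0.068557 = 0.6364 m/s.

0.6364


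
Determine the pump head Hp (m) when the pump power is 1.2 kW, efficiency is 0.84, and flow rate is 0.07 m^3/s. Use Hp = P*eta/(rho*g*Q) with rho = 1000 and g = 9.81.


Pump head formula: Hp = P * eta / (rho * g * Q).
Numerator: P * eta = 1.2 * 1000 * 0.84 = 1008.0 W.
Denominator: rho * g * Q = 1000 * 9.81 * 0.07 = 686.7.
Hp = 1008.0 / 686.7 = 1.47 m.

1.47


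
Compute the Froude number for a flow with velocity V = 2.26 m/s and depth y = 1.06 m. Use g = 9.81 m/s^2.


The Froude number is defined as Fr = V / sqrt(g*y).
g*y = 9.81 * 1.06 = 10.3986.
sqrt(g*y) = sqrt(10.3986) = 3.2247.
Fr = 2.26 / 3.2247 = 0.7008.

0.7008


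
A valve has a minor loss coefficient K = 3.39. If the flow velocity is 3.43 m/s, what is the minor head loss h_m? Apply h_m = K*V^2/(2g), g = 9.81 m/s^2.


Minor loss formula: h_m = K * V^2/(2g).
V^2 = 3.43^2 = 11.7649.
V^2/(2g) = 11.7649 / 19.62 = 0.5996 m.
h_m = 3.39 * 0.5996 = 2.0328 m.

2.0328


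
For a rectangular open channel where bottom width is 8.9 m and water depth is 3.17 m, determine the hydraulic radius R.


For a rectangular section:
Flow area A = b * y = 8.9 * 3.17 = 28.21 m^2.
Wetted perimeter P = b + 2y = 8.9 + 2*3.17 = 15.24 m.
Hydraulic radius R = A/P = 28.21 / 15.24 = 1.8512 m.

1.8512


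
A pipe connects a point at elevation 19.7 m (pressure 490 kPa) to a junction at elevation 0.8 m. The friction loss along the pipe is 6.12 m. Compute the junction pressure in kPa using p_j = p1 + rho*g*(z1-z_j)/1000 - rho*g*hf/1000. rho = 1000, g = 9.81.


Junction pressure: p_j = p1 + rho*g*(z1 - z_j)/1000 - rho*g*hf/1000.
Elevation term = 1000*9.81*(19.7 - 0.8)/1000 = 185.409 kPa.
Friction term = 1000*9.81*6.12/1000 = 60.037 kPa.
p_j = 490 + 185.409 - 60.037 = 615.37 kPa.

615.37


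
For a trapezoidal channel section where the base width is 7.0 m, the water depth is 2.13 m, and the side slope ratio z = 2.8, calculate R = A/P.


For a trapezoidal section with side slope z:
A = (b + z*y)*y = (7.0 + 2.8*2.13)*2.13 = 27.613 m^2.
P = b + 2*y*sqrt(1 + z^2) = 7.0 + 2*2.13*sqrt(1 + 2.8^2) = 19.666 m.
R = A/P = 27.613 / 19.666 = 1.4041 m.

1.4041


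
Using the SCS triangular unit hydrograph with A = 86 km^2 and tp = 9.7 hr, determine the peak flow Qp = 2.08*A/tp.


SCS formula: Qp = 2.08 * A / tp.
Qp = 2.08 * 86 / 9.7
   = 178.88 / 9.7
   = 18.44 m^3/s per cm.

18.44


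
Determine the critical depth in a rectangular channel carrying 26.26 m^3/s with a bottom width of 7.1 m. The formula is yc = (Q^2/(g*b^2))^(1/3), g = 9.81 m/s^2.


Using yc = (Q^2 / (g * b^2))^(1/3):
Q^2 = 26.26^2 = 689.59.
g * b^2 = 9.81 * 7.1^2 = 9.81 * 50.41 = 494.52.
Q^2 / (g*b^2) = 689.59 / 494.52 = 1.3945.
yc = 1.3945^(1/3) = 1.1172 m.

1.1172


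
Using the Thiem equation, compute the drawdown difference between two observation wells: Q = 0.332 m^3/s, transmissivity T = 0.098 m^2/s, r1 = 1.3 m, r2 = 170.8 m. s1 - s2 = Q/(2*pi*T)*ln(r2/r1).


Thiem equation: s1 - s2 = Q/(2*pi*T) * ln(r2/r1).
ln(r2/r1) = ln(170.8/1.3) = 4.8781.
Q/(2*pi*T) = 0.332 / (2*pi*0.098) = 0.332 / 0.6158 = 0.5392.
s1 - s2 = 0.5392 * 4.8781 = 2.6302 m.

2.6302


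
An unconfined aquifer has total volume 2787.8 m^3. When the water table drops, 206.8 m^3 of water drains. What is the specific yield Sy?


Specific yield Sy = Volume drained / Total volume.
Sy = 206.8 / 2787.8
   = 0.0742.

0.0742


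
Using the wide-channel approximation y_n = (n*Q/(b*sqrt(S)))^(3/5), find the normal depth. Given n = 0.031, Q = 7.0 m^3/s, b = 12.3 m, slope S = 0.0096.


We use the wide-channel approximation y_n = (n*Q/(b*sqrt(S)))^(3/5).
sqrt(S) = sqrt(0.0096) = 0.09798.
Numerator: n*Q = 0.031 * 7.0 = 0.217.
Denominator: b*sqrt(S) = 12.3 * 0.09798 = 1.205154.
arg = 0.1801.
y_n = 0.1801^(3/5) = 0.3575 m.

0.3575


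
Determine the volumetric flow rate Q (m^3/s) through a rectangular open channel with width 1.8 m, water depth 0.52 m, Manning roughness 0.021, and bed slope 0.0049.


For a rectangular channel, the cross-sectional area A = b * y = 1.8 * 0.52 = 0.94 m^2.
The wetted perimeter P = b + 2y = 1.8 + 2*0.52 = 2.84 m.
Hydraulic radius R = A/P = 0.94/2.84 = 0.3296 m.
Velocity V = (1/n)*R^(2/3)*S^(1/2) = (1/0.021)*0.3296^(2/3)*0.0049^(1/2) = 1.5904 m/s.
Discharge Q = A * V = 0.94 * 1.5904 = 1.489 m^3/s.

1.489


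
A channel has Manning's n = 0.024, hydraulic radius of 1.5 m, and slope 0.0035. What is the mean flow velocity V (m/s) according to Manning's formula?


Manning's equation gives V = (1/n) * R^(2/3) * S^(1/2).
First, compute R^(2/3) = 1.5^(2/3) = 1.3104.
Next, S^(1/2) = 0.0035^(1/2) = 0.059161.
Then 1/n = 1/0.024 = 41.67.
V = 41.67 * 1.3104 * 0.059161 = 3.2301 m/s.

3.2301


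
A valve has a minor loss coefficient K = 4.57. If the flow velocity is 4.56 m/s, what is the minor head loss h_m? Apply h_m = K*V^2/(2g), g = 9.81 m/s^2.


Minor loss formula: h_m = K * V^2/(2g).
V^2 = 4.56^2 = 20.7936.
V^2/(2g) = 20.7936 / 19.62 = 1.0598 m.
h_m = 4.57 * 1.0598 = 4.8434 m.

4.8434


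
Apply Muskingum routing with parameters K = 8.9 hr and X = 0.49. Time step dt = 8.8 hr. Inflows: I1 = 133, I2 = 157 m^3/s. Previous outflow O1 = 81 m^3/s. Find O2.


Muskingum coefficients:
denom = 2*K*(1-X) + dt = 2*8.9*(1-0.49) + 8.8 = 17.878.
C0 = (dt - 2*K*X)/denom = (8.8 - 2*8.9*0.49)/17.878 = 0.0044.
C1 = (dt + 2*K*X)/denom = (8.8 + 2*8.9*0.49)/17.878 = 0.9801.
C2 = (2*K*(1-X) - dt)/denom = 0.0155.
O2 = C0*I2 + C1*I1 + C2*O1
   = 0.0044*157 + 0.9801*133 + 0.0155*81
   = 132.3 m^3/s.

132.3


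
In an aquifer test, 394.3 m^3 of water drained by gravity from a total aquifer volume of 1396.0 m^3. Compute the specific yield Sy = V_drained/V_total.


Specific yield Sy = Volume drained / Total volume.
Sy = 394.3 / 1396.0
   = 0.2824.

0.2824


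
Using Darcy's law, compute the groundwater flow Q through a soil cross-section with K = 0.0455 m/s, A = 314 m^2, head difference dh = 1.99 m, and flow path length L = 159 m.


Darcy's law: Q = K * A * i, where i = dh/L.
Hydraulic gradient i = 1.99 / 159 = 0.012516.
Q = 0.0455 * 314 * 0.012516
  = 0.1788 m^3/s.

0.1788


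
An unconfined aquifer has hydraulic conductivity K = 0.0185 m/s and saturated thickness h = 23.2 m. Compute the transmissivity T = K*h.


Transmissivity is defined as T = K * h.
T = 0.0185 * 23.2
  = 0.4292 m^2/s.

0.4292


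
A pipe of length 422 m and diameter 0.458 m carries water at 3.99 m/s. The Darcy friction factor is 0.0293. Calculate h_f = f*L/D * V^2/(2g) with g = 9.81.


Darcy-Weisbach equation: h_f = f * (L/D) * V^2/(2g).
f * L/D = 0.0293 * 422/0.458 = 26.9969.
V^2/(2g) = 3.99^2 / (2*9.81) = 15.9201 / 19.62 = 0.8114 m.
h_f = 26.9969 * 0.8114 = 21.906 m.

21.906


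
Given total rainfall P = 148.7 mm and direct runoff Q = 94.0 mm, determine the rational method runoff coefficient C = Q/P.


The runoff coefficient C = runoff depth / rainfall depth.
C = 94.0 / 148.7
  = 0.6321.

0.6321


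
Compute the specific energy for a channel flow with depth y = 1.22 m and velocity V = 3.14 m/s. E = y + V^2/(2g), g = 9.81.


Specific energy E = y + V^2/(2g).
Velocity head = V^2/(2g) = 3.14^2 / (2*9.81) = 9.8596 / 19.62 = 0.5025 m.
E = 1.22 + 0.5025 = 1.7225 m.

1.7225


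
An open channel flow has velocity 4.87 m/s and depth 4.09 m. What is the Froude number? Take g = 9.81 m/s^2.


The Froude number is defined as Fr = V / sqrt(g*y).
g*y = 9.81 * 4.09 = 40.1229.
sqrt(g*y) = sqrt(40.1229) = 6.3343.
Fr = 4.87 / 6.3343 = 0.7688.

0.7688


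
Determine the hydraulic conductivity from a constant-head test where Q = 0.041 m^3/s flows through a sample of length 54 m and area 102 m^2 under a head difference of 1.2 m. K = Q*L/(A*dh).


From K = Q*L / (A*dh):
Numerator: Q*L = 0.041 * 54 = 2.214.
Denominator: A*dh = 102 * 1.2 = 122.4.
K = 2.214 / 122.4 = 0.018088 m/s.

0.018088


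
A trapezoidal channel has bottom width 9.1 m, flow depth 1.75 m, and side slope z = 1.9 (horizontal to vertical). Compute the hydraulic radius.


For a trapezoidal section with side slope z:
A = (b + z*y)*y = (9.1 + 1.9*1.75)*1.75 = 21.744 m^2.
P = b + 2*y*sqrt(1 + z^2) = 9.1 + 2*1.75*sqrt(1 + 1.9^2) = 16.615 m.
R = A/P = 21.744 / 16.615 = 1.3087 m.

1.3087


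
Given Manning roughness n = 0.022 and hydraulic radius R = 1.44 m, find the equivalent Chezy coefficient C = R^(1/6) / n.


The Chezy coefficient relates to Manning's n through C = R^(1/6) / n.
R^(1/6) = 1.44^(1/6) = 1.062659.
C = 1.062659 / 0.022 = 48.3 m^(1/2)/s.

48.3


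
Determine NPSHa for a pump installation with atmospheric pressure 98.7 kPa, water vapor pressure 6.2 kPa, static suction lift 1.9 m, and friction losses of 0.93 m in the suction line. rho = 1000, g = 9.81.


NPSHa = p_atm/(rho*g) - z_s - hf_s - p_vap/(rho*g).
p_atm/(rho*g) = 98.7*1000 / (1000*9.81) = 10.061 m.
p_vap/(rho*g) = 6.2*1000 / (1000*9.81) = 0.632 m.
NPSHa = 10.061 - 1.9 - 0.93 - 0.632
      = 6.6 m.

6.6


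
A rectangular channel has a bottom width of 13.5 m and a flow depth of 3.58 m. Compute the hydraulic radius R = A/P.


For a rectangular section:
Flow area A = b * y = 13.5 * 3.58 = 48.33 m^2.
Wetted perimeter P = b + 2y = 13.5 + 2*3.58 = 20.66 m.
Hydraulic radius R = A/P = 48.33 / 20.66 = 2.3393 m.

2.3393


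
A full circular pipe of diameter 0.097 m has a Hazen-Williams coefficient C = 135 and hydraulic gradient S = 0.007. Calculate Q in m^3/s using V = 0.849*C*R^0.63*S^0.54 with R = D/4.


For a full circular pipe, R = D/4 = 0.097/4 = 0.0243 m.
V = 0.849 * 135 * 0.0243^0.63 * 0.007^0.54
  = 0.849 * 135 * 0.096021 * 0.068605
  = 0.755 m/s.
Pipe area A = pi*D^2/4 = pi*0.097^2/4 = 0.0074 m^2.
Q = A * V = 0.0074 * 0.755 = 0.0056 m^3/s.

0.0056


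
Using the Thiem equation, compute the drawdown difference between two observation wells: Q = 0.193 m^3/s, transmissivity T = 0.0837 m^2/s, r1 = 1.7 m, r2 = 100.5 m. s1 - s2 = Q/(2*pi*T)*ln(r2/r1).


Thiem equation: s1 - s2 = Q/(2*pi*T) * ln(r2/r1).
ln(r2/r1) = ln(100.5/1.7) = 4.0795.
Q/(2*pi*T) = 0.193 / (2*pi*0.0837) = 0.193 / 0.5259 = 0.367.
s1 - s2 = 0.367 * 4.0795 = 1.4971 m.

1.4971


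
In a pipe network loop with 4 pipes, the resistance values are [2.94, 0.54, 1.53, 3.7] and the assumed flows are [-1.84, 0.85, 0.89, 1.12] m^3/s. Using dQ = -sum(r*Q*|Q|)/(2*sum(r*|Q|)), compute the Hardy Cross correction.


Numerator terms (r*Q*|Q|): 2.94*-1.84*|-1.84| = -9.9537; 0.54*0.85*|0.85| = 0.3901; 1.53*0.89*|0.89| = 1.2119; 3.7*1.12*|1.12| = 4.6413.
Sum of numerator = -3.7103.
Denominator terms (r*|Q|): 2.94*|-1.84| = 5.4096; 0.54*|0.85| = 0.459; 1.53*|0.89| = 1.3617; 3.7*|1.12| = 4.144.
2 * sum of denominator = 2 * 11.3743 = 22.7486.
dQ = --3.7103 / 22.7486 = 0.1631 m^3/s.

0.1631


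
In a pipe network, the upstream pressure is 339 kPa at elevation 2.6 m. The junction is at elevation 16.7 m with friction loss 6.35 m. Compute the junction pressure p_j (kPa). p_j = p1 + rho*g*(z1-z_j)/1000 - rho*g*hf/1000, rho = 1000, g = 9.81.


Junction pressure: p_j = p1 + rho*g*(z1 - z_j)/1000 - rho*g*hf/1000.
Elevation term = 1000*9.81*(2.6 - 16.7)/1000 = -138.321 kPa.
Friction term = 1000*9.81*6.35/1000 = 62.294 kPa.
p_j = 339 + -138.321 - 62.294 = 138.39 kPa.

138.39


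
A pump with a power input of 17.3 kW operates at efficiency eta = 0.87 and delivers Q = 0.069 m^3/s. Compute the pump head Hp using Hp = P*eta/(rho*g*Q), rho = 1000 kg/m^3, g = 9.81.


Pump head formula: Hp = P * eta / (rho * g * Q).
Numerator: P * eta = 17.3 * 1000 * 0.87 = 15051.0 W.
Denominator: rho * g * Q = 1000 * 9.81 * 0.069 = 676.89.
Hp = 15051.0 / 676.89 = 22.24 m.

22.24


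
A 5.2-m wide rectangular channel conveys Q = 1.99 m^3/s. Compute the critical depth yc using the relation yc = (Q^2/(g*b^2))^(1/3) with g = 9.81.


Using yc = (Q^2 / (g * b^2))^(1/3):
Q^2 = 1.99^2 = 3.96.
g * b^2 = 9.81 * 5.2^2 = 9.81 * 27.04 = 265.26.
Q^2 / (g*b^2) = 3.96 / 265.26 = 0.0149.
yc = 0.0149^(1/3) = 0.2462 m.

0.2462


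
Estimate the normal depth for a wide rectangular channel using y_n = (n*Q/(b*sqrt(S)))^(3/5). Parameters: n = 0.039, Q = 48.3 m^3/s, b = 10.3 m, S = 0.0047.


We use the wide-channel approximation y_n = (n*Q/(b*sqrt(S)))^(3/5).
sqrt(S) = sqrt(0.0047) = 0.068557.
Numerator: n*Q = 0.039 * 48.3 = 1.8837.
Denominator: b*sqrt(S) = 10.3 * 0.068557 = 0.706137.
arg = 2.6676.
y_n = 2.6676^(3/5) = 1.8017 m.

1.8017


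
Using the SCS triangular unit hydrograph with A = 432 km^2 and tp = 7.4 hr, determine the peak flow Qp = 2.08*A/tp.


SCS formula: Qp = 2.08 * A / tp.
Qp = 2.08 * 432 / 7.4
   = 898.56 / 7.4
   = 121.43 m^3/s per cm.

121.43


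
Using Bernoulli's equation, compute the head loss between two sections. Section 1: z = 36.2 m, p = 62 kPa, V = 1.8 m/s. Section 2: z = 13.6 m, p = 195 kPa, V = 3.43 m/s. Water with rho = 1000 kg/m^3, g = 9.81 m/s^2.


Total head at each section: H = z + p/(rho*g) + V^2/(2g).
H1 = 36.2 + 62*1000/(1000*9.81) + 1.8^2/(2*9.81)
   = 36.2 + 6.32 + 0.1651
   = 42.685 m.
H2 = 13.6 + 195*1000/(1000*9.81) + 3.43^2/(2*9.81)
   = 13.6 + 19.878 + 0.5996
   = 34.077 m.
h_L = H1 - H2 = 42.685 - 34.077 = 8.608 m.

8.608


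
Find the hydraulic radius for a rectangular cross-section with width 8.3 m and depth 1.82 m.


For a rectangular section:
Flow area A = b * y = 8.3 * 1.82 = 15.11 m^2.
Wetted perimeter P = b + 2y = 8.3 + 2*1.82 = 11.94 m.
Hydraulic radius R = A/P = 15.11 / 11.94 = 1.2652 m.

1.2652


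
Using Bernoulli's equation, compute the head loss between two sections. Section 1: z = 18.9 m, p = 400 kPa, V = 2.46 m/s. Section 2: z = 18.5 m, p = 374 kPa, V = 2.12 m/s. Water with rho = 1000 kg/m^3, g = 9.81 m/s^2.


Total head at each section: H = z + p/(rho*g) + V^2/(2g).
H1 = 18.9 + 400*1000/(1000*9.81) + 2.46^2/(2*9.81)
   = 18.9 + 40.775 + 0.3084
   = 59.983 m.
H2 = 18.5 + 374*1000/(1000*9.81) + 2.12^2/(2*9.81)
   = 18.5 + 38.124 + 0.2291
   = 56.853 m.
h_L = H1 - H2 = 59.983 - 56.853 = 3.13 m.

3.13


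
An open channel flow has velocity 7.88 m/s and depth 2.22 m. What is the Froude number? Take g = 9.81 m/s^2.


The Froude number is defined as Fr = V / sqrt(g*y).
g*y = 9.81 * 2.22 = 21.7782.
sqrt(g*y) = sqrt(21.7782) = 4.6667.
Fr = 7.88 / 4.6667 = 1.6886.

1.6886


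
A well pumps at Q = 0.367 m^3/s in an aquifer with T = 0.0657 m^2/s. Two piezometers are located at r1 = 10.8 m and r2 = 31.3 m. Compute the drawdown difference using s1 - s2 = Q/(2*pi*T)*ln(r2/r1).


Thiem equation: s1 - s2 = Q/(2*pi*T) * ln(r2/r1).
ln(r2/r1) = ln(31.3/10.8) = 1.0641.
Q/(2*pi*T) = 0.367 / (2*pi*0.0657) = 0.367 / 0.4128 = 0.889.
s1 - s2 = 0.889 * 1.0641 = 0.946 m.

0.946


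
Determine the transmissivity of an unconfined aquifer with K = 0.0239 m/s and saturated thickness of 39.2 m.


Transmissivity is defined as T = K * h.
T = 0.0239 * 39.2
  = 0.9369 m^2/s.

0.9369


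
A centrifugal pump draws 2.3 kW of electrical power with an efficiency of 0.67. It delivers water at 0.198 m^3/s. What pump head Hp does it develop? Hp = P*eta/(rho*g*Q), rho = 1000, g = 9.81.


Pump head formula: Hp = P * eta / (rho * g * Q).
Numerator: P * eta = 2.3 * 1000 * 0.67 = 1541.0 W.
Denominator: rho * g * Q = 1000 * 9.81 * 0.198 = 1942.38.
Hp = 1541.0 / 1942.38 = 0.79 m.

0.79


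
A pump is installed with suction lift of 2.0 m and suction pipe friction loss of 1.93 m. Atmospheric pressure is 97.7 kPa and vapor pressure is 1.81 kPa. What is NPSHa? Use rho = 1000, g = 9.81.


NPSHa = p_atm/(rho*g) - z_s - hf_s - p_vap/(rho*g).
p_atm/(rho*g) = 97.7*1000 / (1000*9.81) = 9.959 m.
p_vap/(rho*g) = 1.81*1000 / (1000*9.81) = 0.185 m.
NPSHa = 9.959 - 2.0 - 1.93 - 0.185
      = 5.84 m.

5.84


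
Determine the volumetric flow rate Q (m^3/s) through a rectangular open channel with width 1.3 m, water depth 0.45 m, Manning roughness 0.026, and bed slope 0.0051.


For a rectangular channel, the cross-sectional area A = b * y = 1.3 * 0.45 = 0.59 m^2.
The wetted perimeter P = b + 2y = 1.3 + 2*0.45 = 2.2 m.
Hydraulic radius R = A/P = 0.59/2.2 = 0.2659 m.
Velocity V = (1/n)*R^(2/3)*S^(1/2) = (1/0.026)*0.2659^(2/3)*0.0051^(1/2) = 1.1358 m/s.
Discharge Q = A * V = 0.59 * 1.1358 = 0.664 m^3/s.

0.664


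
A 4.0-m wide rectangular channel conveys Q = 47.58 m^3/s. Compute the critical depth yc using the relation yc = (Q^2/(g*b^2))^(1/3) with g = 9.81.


Using yc = (Q^2 / (g * b^2))^(1/3):
Q^2 = 47.58^2 = 2263.86.
g * b^2 = 9.81 * 4.0^2 = 9.81 * 16.0 = 156.96.
Q^2 / (g*b^2) = 2263.86 / 156.96 = 14.4232.
yc = 14.4232^(1/3) = 2.4342 m.

2.4342


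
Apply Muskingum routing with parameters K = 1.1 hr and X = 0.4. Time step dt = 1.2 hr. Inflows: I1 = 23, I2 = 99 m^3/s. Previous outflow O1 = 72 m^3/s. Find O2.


Muskingum coefficients:
denom = 2*K*(1-X) + dt = 2*1.1*(1-0.4) + 1.2 = 2.52.
C0 = (dt - 2*K*X)/denom = (1.2 - 2*1.1*0.4)/2.52 = 0.127.
C1 = (dt + 2*K*X)/denom = (1.2 + 2*1.1*0.4)/2.52 = 0.8254.
C2 = (2*K*(1-X) - dt)/denom = 0.0476.
O2 = C0*I2 + C1*I1 + C2*O1
   = 0.127*99 + 0.8254*23 + 0.0476*72
   = 34.98 m^3/s.

34.98


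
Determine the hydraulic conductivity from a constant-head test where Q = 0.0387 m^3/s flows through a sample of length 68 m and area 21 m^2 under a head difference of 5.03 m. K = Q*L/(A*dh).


From K = Q*L / (A*dh):
Numerator: Q*L = 0.0387 * 68 = 2.6316.
Denominator: A*dh = 21 * 5.03 = 105.63.
K = 2.6316 / 105.63 = 0.024913 m/s.

0.024913


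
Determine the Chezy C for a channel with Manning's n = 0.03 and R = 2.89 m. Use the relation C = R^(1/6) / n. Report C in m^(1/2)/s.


The Chezy coefficient relates to Manning's n through C = R^(1/6) / n.
R^(1/6) = 2.89^(1/6) = 1.193483.
C = 1.193483 / 0.03 = 39.78 m^(1/2)/s.

39.78


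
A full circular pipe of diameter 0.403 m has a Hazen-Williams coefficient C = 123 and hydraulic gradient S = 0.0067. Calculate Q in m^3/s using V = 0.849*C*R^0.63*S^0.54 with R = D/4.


For a full circular pipe, R = D/4 = 0.403/4 = 0.1008 m.
V = 0.849 * 123 * 0.1008^0.63 * 0.0067^0.54
  = 0.849 * 123 * 0.235529 * 0.067001
  = 1.6479 m/s.
Pipe area A = pi*D^2/4 = pi*0.403^2/4 = 0.1276 m^2.
Q = A * V = 0.1276 * 1.6479 = 0.2102 m^3/s.

0.2102


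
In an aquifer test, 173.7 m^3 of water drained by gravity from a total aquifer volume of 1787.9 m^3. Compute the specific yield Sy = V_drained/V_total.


Specific yield Sy = Volume drained / Total volume.
Sy = 173.7 / 1787.9
   = 0.0972.

0.0972


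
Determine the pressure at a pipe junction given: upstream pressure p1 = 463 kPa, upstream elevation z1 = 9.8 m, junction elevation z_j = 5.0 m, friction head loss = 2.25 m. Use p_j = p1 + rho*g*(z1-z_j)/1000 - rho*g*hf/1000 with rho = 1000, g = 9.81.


Junction pressure: p_j = p1 + rho*g*(z1 - z_j)/1000 - rho*g*hf/1000.
Elevation term = 1000*9.81*(9.8 - 5.0)/1000 = 47.088 kPa.
Friction term = 1000*9.81*2.25/1000 = 22.073 kPa.
p_j = 463 + 47.088 - 22.073 = 488.02 kPa.

488.02


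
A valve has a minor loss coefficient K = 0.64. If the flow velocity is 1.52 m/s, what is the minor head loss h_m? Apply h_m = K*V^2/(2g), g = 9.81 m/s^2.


Minor loss formula: h_m = K * V^2/(2g).
V^2 = 1.52^2 = 2.3104.
V^2/(2g) = 2.3104 / 19.62 = 0.1178 m.
h_m = 0.64 * 0.1178 = 0.0754 m.

0.0754


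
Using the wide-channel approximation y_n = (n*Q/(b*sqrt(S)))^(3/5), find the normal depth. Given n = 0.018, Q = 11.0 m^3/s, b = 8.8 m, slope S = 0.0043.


We use the wide-channel approximation y_n = (n*Q/(b*sqrt(S)))^(3/5).
sqrt(S) = sqrt(0.0043) = 0.065574.
Numerator: n*Q = 0.018 * 11.0 = 0.198.
Denominator: b*sqrt(S) = 8.8 * 0.065574 = 0.577051.
arg = 0.3431.
y_n = 0.3431^(3/5) = 0.5263 m.

0.5263


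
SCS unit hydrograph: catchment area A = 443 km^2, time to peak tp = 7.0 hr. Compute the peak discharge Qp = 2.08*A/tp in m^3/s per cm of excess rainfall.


SCS formula: Qp = 2.08 * A / tp.
Qp = 2.08 * 443 / 7.0
   = 921.44 / 7.0
   = 131.63 m^3/s per cm.

131.63


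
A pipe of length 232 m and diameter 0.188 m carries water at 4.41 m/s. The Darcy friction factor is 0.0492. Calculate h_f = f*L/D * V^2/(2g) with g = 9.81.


Darcy-Weisbach equation: h_f = f * (L/D) * V^2/(2g).
f * L/D = 0.0492 * 232/0.188 = 60.7149.
V^2/(2g) = 4.41^2 / (2*9.81) = 19.4481 / 19.62 = 0.9912 m.
h_f = 60.7149 * 0.9912 = 60.183 m.

60.183


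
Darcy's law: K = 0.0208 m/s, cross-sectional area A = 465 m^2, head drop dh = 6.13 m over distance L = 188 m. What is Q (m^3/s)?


Darcy's law: Q = K * A * i, where i = dh/L.
Hydraulic gradient i = 6.13 / 188 = 0.032606.
Q = 0.0208 * 465 * 0.032606
  = 0.3154 m^3/s.

0.3154


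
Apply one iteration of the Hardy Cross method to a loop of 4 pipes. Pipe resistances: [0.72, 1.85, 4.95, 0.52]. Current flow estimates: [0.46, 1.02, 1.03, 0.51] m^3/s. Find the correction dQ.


Numerator terms (r*Q*|Q|): 0.72*0.46*|0.46| = 0.1524; 1.85*1.02*|1.02| = 1.9247; 4.95*1.03*|1.03| = 5.2515; 0.52*0.51*|0.51| = 0.1353.
Sum of numerator = 7.4638.
Denominator terms (r*|Q|): 0.72*|0.46| = 0.3312; 1.85*|1.02| = 1.887; 4.95*|1.03| = 5.0985; 0.52*|0.51| = 0.2652.
2 * sum of denominator = 2 * 7.5819 = 15.1638.
dQ = -7.4638 / 15.1638 = -0.4922 m^3/s.

-0.4922


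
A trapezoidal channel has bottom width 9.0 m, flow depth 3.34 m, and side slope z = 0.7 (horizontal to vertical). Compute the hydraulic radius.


For a trapezoidal section with side slope z:
A = (b + z*y)*y = (9.0 + 0.7*3.34)*3.34 = 37.869 m^2.
P = b + 2*y*sqrt(1 + z^2) = 9.0 + 2*3.34*sqrt(1 + 0.7^2) = 17.154 m.
R = A/P = 37.869 / 17.154 = 2.2076 m.

2.2076


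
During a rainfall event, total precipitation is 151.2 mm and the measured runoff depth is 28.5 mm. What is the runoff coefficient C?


The runoff coefficient C = runoff depth / rainfall depth.
C = 28.5 / 151.2
  = 0.1885.

0.1885


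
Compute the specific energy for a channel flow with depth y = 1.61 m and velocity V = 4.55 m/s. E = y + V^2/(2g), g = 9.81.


Specific energy E = y + V^2/(2g).
Velocity head = V^2/(2g) = 4.55^2 / (2*9.81) = 20.7025 / 19.62 = 1.0552 m.
E = 1.61 + 1.0552 = 2.6652 m.

2.6652


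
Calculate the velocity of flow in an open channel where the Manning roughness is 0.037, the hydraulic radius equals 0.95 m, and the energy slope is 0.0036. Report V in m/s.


Manning's equation gives V = (1/n) * R^(2/3) * S^(1/2).
First, compute R^(2/3) = 0.95^(2/3) = 0.9664.
Next, S^(1/2) = 0.0036^(1/2) = 0.06.
Then 1/n = 1/0.037 = 27.03.
V = 27.03 * 0.9664 * 0.06 = 1.5671 m/s.

1.5671


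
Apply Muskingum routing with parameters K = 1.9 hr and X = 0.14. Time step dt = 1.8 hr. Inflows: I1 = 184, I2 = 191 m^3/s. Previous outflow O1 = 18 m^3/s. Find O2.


Muskingum coefficients:
denom = 2*K*(1-X) + dt = 2*1.9*(1-0.14) + 1.8 = 5.068.
C0 = (dt - 2*K*X)/denom = (1.8 - 2*1.9*0.14)/5.068 = 0.2502.
C1 = (dt + 2*K*X)/denom = (1.8 + 2*1.9*0.14)/5.068 = 0.4601.
C2 = (2*K*(1-X) - dt)/denom = 0.2897.
O2 = C0*I2 + C1*I1 + C2*O1
   = 0.2502*191 + 0.4601*184 + 0.2897*18
   = 137.67 m^3/s.

137.67


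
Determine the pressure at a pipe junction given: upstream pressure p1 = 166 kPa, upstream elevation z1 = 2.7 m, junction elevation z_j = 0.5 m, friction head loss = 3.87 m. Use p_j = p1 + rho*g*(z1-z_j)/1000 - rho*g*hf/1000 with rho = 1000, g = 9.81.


Junction pressure: p_j = p1 + rho*g*(z1 - z_j)/1000 - rho*g*hf/1000.
Elevation term = 1000*9.81*(2.7 - 0.5)/1000 = 21.582 kPa.
Friction term = 1000*9.81*3.87/1000 = 37.965 kPa.
p_j = 166 + 21.582 - 37.965 = 149.62 kPa.

149.62


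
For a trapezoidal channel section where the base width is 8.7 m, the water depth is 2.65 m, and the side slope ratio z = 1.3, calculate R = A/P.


For a trapezoidal section with side slope z:
A = (b + z*y)*y = (8.7 + 1.3*2.65)*2.65 = 32.184 m^2.
P = b + 2*y*sqrt(1 + z^2) = 8.7 + 2*2.65*sqrt(1 + 1.3^2) = 17.393 m.
R = A/P = 32.184 / 17.393 = 1.8505 m.

1.8505


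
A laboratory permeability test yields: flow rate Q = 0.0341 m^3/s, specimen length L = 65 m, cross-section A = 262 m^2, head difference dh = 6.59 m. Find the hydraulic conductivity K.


From K = Q*L / (A*dh):
Numerator: Q*L = 0.0341 * 65 = 2.2165.
Denominator: A*dh = 262 * 6.59 = 1726.58.
K = 2.2165 / 1726.58 = 0.001284 m/s.

0.001284


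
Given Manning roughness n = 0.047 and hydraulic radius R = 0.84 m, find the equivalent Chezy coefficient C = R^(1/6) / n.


The Chezy coefficient relates to Manning's n through C = R^(1/6) / n.
R^(1/6) = 0.84^(1/6) = 0.971359.
C = 0.971359 / 0.047 = 20.67 m^(1/2)/s.

20.67


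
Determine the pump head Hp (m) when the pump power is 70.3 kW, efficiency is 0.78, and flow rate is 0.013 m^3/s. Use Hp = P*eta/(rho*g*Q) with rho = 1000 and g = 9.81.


Pump head formula: Hp = P * eta / (rho * g * Q).
Numerator: P * eta = 70.3 * 1000 * 0.78 = 54834.0 W.
Denominator: rho * g * Q = 1000 * 9.81 * 0.013 = 127.53.
Hp = 54834.0 / 127.53 = 429.97 m.

429.97


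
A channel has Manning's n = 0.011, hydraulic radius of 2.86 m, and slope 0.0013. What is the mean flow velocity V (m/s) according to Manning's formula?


Manning's equation gives V = (1/n) * R^(2/3) * S^(1/2).
First, compute R^(2/3) = 2.86^(2/3) = 2.0149.
Next, S^(1/2) = 0.0013^(1/2) = 0.036056.
Then 1/n = 1/0.011 = 90.91.
V = 90.91 * 2.0149 * 0.036056 = 6.6042 m/s.

6.6042


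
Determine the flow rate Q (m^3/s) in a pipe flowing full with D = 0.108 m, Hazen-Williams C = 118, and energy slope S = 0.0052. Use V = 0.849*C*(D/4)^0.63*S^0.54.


For a full circular pipe, R = D/4 = 0.108/4 = 0.027 m.
V = 0.849 * 118 * 0.027^0.63 * 0.0052^0.54
  = 0.849 * 118 * 0.102745 * 0.058431
  = 0.6014 m/s.
Pipe area A = pi*D^2/4 = pi*0.108^2/4 = 0.0092 m^2.
Q = A * V = 0.0092 * 0.6014 = 0.0055 m^3/s.

0.0055


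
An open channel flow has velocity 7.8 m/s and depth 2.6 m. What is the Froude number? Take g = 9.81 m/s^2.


The Froude number is defined as Fr = V / sqrt(g*y).
g*y = 9.81 * 2.6 = 25.506.
sqrt(g*y) = sqrt(25.506) = 5.0503.
Fr = 7.8 / 5.0503 = 1.5444.

1.5444


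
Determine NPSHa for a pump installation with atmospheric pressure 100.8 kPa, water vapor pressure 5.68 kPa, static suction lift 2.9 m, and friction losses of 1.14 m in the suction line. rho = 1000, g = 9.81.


NPSHa = p_atm/(rho*g) - z_s - hf_s - p_vap/(rho*g).
p_atm/(rho*g) = 100.8*1000 / (1000*9.81) = 10.275 m.
p_vap/(rho*g) = 5.68*1000 / (1000*9.81) = 0.579 m.
NPSHa = 10.275 - 2.9 - 1.14 - 0.579
      = 5.66 m.

5.66


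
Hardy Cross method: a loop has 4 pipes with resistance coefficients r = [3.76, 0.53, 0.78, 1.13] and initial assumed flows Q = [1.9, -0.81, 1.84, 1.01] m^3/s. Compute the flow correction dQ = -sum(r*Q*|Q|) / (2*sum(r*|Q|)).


Numerator terms (r*Q*|Q|): 3.76*1.9*|1.9| = 13.5736; 0.53*-0.81*|-0.81| = -0.3477; 0.78*1.84*|1.84| = 2.6408; 1.13*1.01*|1.01| = 1.1527.
Sum of numerator = 17.0193.
Denominator terms (r*|Q|): 3.76*|1.9| = 7.144; 0.53*|-0.81| = 0.4293; 0.78*|1.84| = 1.4352; 1.13*|1.01| = 1.1413.
2 * sum of denominator = 2 * 10.1498 = 20.2996.
dQ = -17.0193 / 20.2996 = -0.8384 m^3/s.

-0.8384


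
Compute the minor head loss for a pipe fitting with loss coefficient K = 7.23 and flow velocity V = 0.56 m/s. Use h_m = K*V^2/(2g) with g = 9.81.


Minor loss formula: h_m = K * V^2/(2g).
V^2 = 0.56^2 = 0.3136.
V^2/(2g) = 0.3136 / 19.62 = 0.016 m.
h_m = 7.23 * 0.016 = 0.1156 m.

0.1156


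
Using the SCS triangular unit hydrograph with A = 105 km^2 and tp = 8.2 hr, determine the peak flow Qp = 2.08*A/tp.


SCS formula: Qp = 2.08 * A / tp.
Qp = 2.08 * 105 / 8.2
   = 218.4 / 8.2
   = 26.63 m^3/s per cm.

26.63


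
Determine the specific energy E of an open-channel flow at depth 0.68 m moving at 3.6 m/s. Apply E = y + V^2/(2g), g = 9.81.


Specific energy E = y + V^2/(2g).
Velocity head = V^2/(2g) = 3.6^2 / (2*9.81) = 12.96 / 19.62 = 0.6606 m.
E = 0.68 + 0.6606 = 1.3406 m.

1.3406


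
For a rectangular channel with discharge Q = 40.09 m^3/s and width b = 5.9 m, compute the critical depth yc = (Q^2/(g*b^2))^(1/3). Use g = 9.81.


Using yc = (Q^2 / (g * b^2))^(1/3):
Q^2 = 40.09^2 = 1607.21.
g * b^2 = 9.81 * 5.9^2 = 9.81 * 34.81 = 341.49.
Q^2 / (g*b^2) = 1607.21 / 341.49 = 4.7065.
yc = 4.7065^(1/3) = 1.6758 m.

1.6758


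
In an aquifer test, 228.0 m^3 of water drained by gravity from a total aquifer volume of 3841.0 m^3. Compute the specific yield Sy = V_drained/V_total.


Specific yield Sy = Volume drained / Total volume.
Sy = 228.0 / 3841.0
   = 0.0594.

0.0594


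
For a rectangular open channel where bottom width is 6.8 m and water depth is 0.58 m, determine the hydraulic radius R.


For a rectangular section:
Flow area A = b * y = 6.8 * 0.58 = 3.94 m^2.
Wetted perimeter P = b + 2y = 6.8 + 2*0.58 = 7.96 m.
Hydraulic radius R = A/P = 3.94 / 7.96 = 0.4955 m.

0.4955


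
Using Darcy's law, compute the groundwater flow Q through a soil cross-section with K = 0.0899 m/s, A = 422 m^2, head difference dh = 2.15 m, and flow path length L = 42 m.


Darcy's law: Q = K * A * i, where i = dh/L.
Hydraulic gradient i = 2.15 / 42 = 0.05119.
Q = 0.0899 * 422 * 0.05119
  = 1.9421 m^3/s.

1.9421


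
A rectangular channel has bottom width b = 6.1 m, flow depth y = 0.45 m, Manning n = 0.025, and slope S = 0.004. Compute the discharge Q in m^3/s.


For a rectangular channel, the cross-sectional area A = b * y = 6.1 * 0.45 = 2.75 m^2.
The wetted perimeter P = b + 2y = 6.1 + 2*0.45 = 7.0 m.
Hydraulic radius R = A/P = 2.75/7.0 = 0.3921 m.
Velocity V = (1/n)*R^(2/3)*S^(1/2) = (1/0.025)*0.3921^(2/3)*0.004^(1/2) = 1.3554 m/s.
Discharge Q = A * V = 2.75 * 1.3554 = 3.72 m^3/s.

3.72


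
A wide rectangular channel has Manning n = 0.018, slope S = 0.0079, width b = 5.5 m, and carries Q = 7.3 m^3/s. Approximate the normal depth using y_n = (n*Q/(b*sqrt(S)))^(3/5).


We use the wide-channel approximation y_n = (n*Q/(b*sqrt(S)))^(3/5).
sqrt(S) = sqrt(0.0079) = 0.088882.
Numerator: n*Q = 0.018 * 7.3 = 0.1314.
Denominator: b*sqrt(S) = 5.5 * 0.088882 = 0.488851.
arg = 0.2688.
y_n = 0.2688^(3/5) = 0.4546 m.

0.4546


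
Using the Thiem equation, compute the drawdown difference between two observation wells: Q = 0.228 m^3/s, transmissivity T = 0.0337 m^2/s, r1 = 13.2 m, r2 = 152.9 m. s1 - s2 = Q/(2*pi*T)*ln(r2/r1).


Thiem equation: s1 - s2 = Q/(2*pi*T) * ln(r2/r1).
ln(r2/r1) = ln(152.9/13.2) = 2.4496.
Q/(2*pi*T) = 0.228 / (2*pi*0.0337) = 0.228 / 0.2117 = 1.0768.
s1 - s2 = 1.0768 * 2.4496 = 2.6376 m.

2.6376


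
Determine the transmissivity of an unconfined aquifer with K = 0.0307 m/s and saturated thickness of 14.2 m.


Transmissivity is defined as T = K * h.
T = 0.0307 * 14.2
  = 0.4359 m^2/s.

0.4359


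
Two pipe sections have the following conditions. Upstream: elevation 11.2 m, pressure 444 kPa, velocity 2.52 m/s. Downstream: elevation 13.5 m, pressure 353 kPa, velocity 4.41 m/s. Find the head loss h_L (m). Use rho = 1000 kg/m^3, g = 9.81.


Total head at each section: H = z + p/(rho*g) + V^2/(2g).
H1 = 11.2 + 444*1000/(1000*9.81) + 2.52^2/(2*9.81)
   = 11.2 + 45.26 + 0.3237
   = 56.784 m.
H2 = 13.5 + 353*1000/(1000*9.81) + 4.41^2/(2*9.81)
   = 13.5 + 35.984 + 0.9912
   = 50.475 m.
h_L = H1 - H2 = 56.784 - 50.475 = 6.309 m.

6.309


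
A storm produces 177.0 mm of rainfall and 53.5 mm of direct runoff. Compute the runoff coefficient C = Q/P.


The runoff coefficient C = runoff depth / rainfall depth.
C = 53.5 / 177.0
  = 0.3023.

0.3023


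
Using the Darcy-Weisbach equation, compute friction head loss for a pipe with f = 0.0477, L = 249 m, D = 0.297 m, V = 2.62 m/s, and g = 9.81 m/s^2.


Darcy-Weisbach equation: h_f = f * (L/D) * V^2/(2g).
f * L/D = 0.0477 * 249/0.297 = 39.9909.
V^2/(2g) = 2.62^2 / (2*9.81) = 6.8644 / 19.62 = 0.3499 m.
h_f = 39.9909 * 0.3499 = 13.992 m.

13.992


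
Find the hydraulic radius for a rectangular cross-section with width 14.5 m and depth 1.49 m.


For a rectangular section:
Flow area A = b * y = 14.5 * 1.49 = 21.61 m^2.
Wetted perimeter P = b + 2y = 14.5 + 2*1.49 = 17.48 m.
Hydraulic radius R = A/P = 21.61 / 17.48 = 1.236 m.

1.236


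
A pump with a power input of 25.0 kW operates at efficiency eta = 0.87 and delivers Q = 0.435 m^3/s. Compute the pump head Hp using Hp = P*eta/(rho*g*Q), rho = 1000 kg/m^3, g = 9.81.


Pump head formula: Hp = P * eta / (rho * g * Q).
Numerator: P * eta = 25.0 * 1000 * 0.87 = 21750.0 W.
Denominator: rho * g * Q = 1000 * 9.81 * 0.435 = 4267.35.
Hp = 21750.0 / 4267.35 = 5.1 m.

5.1
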